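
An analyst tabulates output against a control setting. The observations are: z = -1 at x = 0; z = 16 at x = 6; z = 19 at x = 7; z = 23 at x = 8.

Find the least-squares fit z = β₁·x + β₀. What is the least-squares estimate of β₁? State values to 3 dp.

β₁ = 2.935

The normal system AᵀA·[β₁, β₀]ᵀ = Aᵀz is [[149, 21]; [21, 4]]·[β₁, β₀]ᵀ = [413, 57]ᵀ.
Eliminating β₀: 4·(row 1) − 21·(row 2) gives 155·β₁ = 4·413 − 21·57 = 455, so β₁ = 91/31.
Then β₀ = (57 − 21·(91/31))/4 = -36/31.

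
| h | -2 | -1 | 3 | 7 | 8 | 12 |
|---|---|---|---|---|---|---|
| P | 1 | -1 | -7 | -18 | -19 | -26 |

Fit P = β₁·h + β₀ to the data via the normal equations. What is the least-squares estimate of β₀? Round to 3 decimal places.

Normal-equation sums: Σh·h = 271, Σh = 27, Σ1 = 6.
Right-hand side: Σh·P = -612, ΣP = -70.
Normal equations: [[271, 27]; [27, 6]]·[β₁, β₀]ᵀ = [-612, -70]ᵀ.
Δ = 271·6 − 27² = 897.
β₁ = ((-612)·6 − 27·(-70))/897 = -594/299; β₀ = (271·(-70) − 27·(-612))/897 = -2446/897.

β₀ = -2.727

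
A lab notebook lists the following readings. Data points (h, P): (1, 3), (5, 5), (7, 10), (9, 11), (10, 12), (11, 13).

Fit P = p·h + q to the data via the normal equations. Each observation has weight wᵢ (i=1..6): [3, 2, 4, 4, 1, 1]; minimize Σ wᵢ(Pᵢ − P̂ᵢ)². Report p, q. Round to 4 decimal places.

p = 1.0520, q = 1.6600

Compute the Gram sums: Σwᵢ·h·h = 794, Σwᵢ·h = 98, Σwᵢ·1 = 15.
And Σwᵢ·h·P = 998, Σwᵢ·P = 128.
Eliminating q: 15·(row 1) − 98·(row 2) gives 2306·p = 15·998 − 98·128 = 2426, so p = 1213/1153.
Then q = (128 − 98·(1213/1153))/15 = 1914/1153.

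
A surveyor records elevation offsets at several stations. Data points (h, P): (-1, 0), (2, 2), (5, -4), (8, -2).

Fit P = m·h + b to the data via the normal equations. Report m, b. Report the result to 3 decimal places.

The normal system XᵀX·[m, b]ᵀ = XᵀP is [[94, 14]; [14, 4]]·[m, b]ᵀ = [-32, -4]ᵀ.
Determinant 94·4 − 14² = 180.
m = ((-32)·4 − 14·(-4))/180 = -2/5; b = (94·(-4) − 14·(-32))/180 = 2/5.

m = -0.400, b = 0.400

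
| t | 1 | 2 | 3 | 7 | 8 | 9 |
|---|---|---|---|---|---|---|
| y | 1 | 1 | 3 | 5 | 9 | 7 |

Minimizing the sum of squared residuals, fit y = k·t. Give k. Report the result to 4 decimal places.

Compute the Gram sums: Σt·t = 208.
Right-hand side: Σt·y = 182.
MᵀM·[k]ᵀ = Mᵀy becomes [[208]]·[k]ᵀ = [182]ᵀ.
k = 182/208 = 0.875.

k = 0.8750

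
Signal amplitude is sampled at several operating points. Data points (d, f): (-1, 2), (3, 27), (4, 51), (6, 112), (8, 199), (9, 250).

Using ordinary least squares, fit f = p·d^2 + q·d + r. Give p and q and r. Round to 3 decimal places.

p = 3.045, q = 0.517, r = -0.730

Forming XᵀX = [[12291, 1547, 207]; [1547, 207, 29]; [207, 29, 6]] and Xᵀf = [38079, 4797, 641]ᵀ gives XᵀX·[p, q, r]ᵀ = Xᵀf.
Inverting the 3×3 Gram matrix, [p, q, r]ᵀ = [415645/136488, 23543/45496, -49829/68244]ᵀ.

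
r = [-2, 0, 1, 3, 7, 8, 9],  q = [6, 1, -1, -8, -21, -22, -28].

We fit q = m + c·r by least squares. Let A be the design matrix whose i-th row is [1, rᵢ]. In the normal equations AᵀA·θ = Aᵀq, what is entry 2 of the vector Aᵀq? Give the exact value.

Entry 2 ↔ basis r, so (Aᵀq)_{2} = Σᵢ (r)·qᵢ = (-2)·(6) + (0)·(1) + (1)·(-1) + (3)·(-8) + (7)·(-21) + (8)·(-22) + (9)·(-28) = -612.

-612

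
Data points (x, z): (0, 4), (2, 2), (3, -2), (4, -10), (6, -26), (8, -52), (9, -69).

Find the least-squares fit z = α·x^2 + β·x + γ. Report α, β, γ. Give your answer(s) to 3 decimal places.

Normal-equation sums: Σx^2·x^2 = 12306, Σx^2·x = 1556, Σx^2 = 210, Σx·x = 210, Σx = 32, Σ1 = 7.
Right-hand side: Σx^2·z = -10023, Σx·z = -1235, Σz = -153.
Row-reducing yields α = -94357/96082, β = 10713/13726, γ = 193908/48041.

α = -0.982, β = 0.780, γ = 4.036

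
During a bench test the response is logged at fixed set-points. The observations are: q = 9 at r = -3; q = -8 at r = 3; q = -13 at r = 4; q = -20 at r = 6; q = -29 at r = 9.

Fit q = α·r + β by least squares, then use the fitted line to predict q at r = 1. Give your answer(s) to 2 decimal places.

The normal system AᵀA·[α, β]ᵀ = Aᵀq is [[151, 19]; [19, 5]]·[α, β]ᵀ = [-484, -61]ᵀ.
Eliminating β: 5·(row 1) − 19·(row 2) gives 394·α = 5·(-484) − 19·(-61) = -1261, so α = -1261/394.
Then β = ((-61) − 19·(-1261/394))/5 = -15/394.
At r = 1: q̂ = (-1261/394)·(1) + (-15/394)·(1) = -638/197.

q̂ = -3.24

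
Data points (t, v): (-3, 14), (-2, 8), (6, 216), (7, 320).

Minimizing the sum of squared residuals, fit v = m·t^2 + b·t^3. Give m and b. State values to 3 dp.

m = 3.020, b = 0.500

Sums needed: Σt^2·t^2 = 3794, Σt^2·t^3 = 24308, Σt^3·t^3 = 165098.
And Σt^2·v = 23614, Σt^3·v = 155974.
Normal equations: [[3794, 24308]; [24308, 165098]]·[m, b]ᵀ = [23614, 155974]ᵀ.
Eliminating b: 165098·(row 1) − 24308·(row 2) gives 35502948·m = 165098·23614 − 24308·155974 = 107208180, so m = 2978005/986193.
Then b = (155974 − 24308·(2978005/986193))/165098 = 493229/986193.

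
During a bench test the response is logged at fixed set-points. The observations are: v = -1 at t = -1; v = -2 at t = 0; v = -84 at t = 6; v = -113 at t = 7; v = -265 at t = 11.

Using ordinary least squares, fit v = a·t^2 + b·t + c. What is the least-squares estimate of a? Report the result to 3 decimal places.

The normal system XᵀX·[a, b, c]ᵀ = Xᵀv is [[18339, 1889, 207]; [1889, 207, 23]; [207, 23, 5]]·[a, b, c]ᵀ = [-40627, -4209, -465]ᵀ.
Row-reducing yields a = -280094/138811, b = -246509/138811, c = -179590/138811.

a = -2.018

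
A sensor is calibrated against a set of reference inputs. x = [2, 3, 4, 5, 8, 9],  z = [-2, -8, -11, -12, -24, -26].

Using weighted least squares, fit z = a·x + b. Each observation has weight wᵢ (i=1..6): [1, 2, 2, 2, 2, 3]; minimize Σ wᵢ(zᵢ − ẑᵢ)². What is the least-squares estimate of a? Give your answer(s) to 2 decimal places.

Sums needed: Σwᵢ·x·x = 475, Σwᵢ·x = 69, Σwᵢ·1 = 12.
And Σwᵢ·x·z = -1346, Σwᵢ·z = -190.
Normal equations: [[475, 69]; [69, 12]]·[a, b]ᵀ = [-1346, -190]ᵀ.
Determinant 475·12 − 69² = 939.
a = ((-1346)·12 − 69·(-190))/939 = -1014/313; b = (475·(-190) − 69·(-1346))/939 = 2624/939.

a = -3.24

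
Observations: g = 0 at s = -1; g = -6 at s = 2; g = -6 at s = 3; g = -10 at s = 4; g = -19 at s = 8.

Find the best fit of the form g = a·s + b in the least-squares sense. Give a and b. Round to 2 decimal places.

Entries of MᵀM: Σs·s = 94, Σs = 16, Σ1 = 5.
And Σs·g = -222, Σg = -41.
So MᵀM·[a, b]ᵀ = Mᵀg: [[94, 16]; [16, 5]]·[a, b]ᵀ = [-222, -41]ᵀ.
det = 94·5 − 16² = 214.
a = ((-222)·5 − 16·(-41))/214 = -227/107; b = (94·(-41) − 16·(-222))/214 = -151/107.

a = -2.12, b = -1.41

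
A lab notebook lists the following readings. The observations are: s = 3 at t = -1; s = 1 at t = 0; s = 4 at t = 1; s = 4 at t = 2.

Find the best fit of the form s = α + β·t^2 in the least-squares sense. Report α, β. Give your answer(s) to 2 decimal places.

α = 2.17, β = 0.56

The normal system AᵀA·[α, β]ᵀ = Aᵀs is [[4, 6]; [6, 18]]·[α, β]ᵀ = [12, 23]ᵀ.
Eliminating β: 18·(row 1) − 6·(row 2) gives 36·α = 18·12 − 6·23 = 78, so α = 13/6.
Then β = (23 − 6·(13/6))/18 = 5/9.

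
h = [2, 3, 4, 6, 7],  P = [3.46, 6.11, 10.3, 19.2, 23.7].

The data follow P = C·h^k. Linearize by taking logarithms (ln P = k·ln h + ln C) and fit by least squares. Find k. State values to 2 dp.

k = 1.56

Linearized form: ln P = k·ln h + ln C. From the 5 transformed points,
XᵀX = [[10.6062, 6.9157]; [6.9157, 5]], rhs = [17.5360, 11.5037]ᵀ  (here Σln h = 6.9157, Σ(ln h)² = 10.6062, Σln P = 11.5037, Σln h·ln P = 17.5360).
Solving (det = 5.2037): k = 1.56114, ln C = 0.14147.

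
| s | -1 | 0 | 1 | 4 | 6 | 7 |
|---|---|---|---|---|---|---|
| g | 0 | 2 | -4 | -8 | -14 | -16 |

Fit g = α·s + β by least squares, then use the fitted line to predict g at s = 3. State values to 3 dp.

ĝ = -7.027

AᵀA·[α, β]ᵀ = Aᵀg reads: 103·α + 17·β = -232;  17·α + 6·β = -40.
Determinant 103·6 − 17² = 329.
α = ((-232)·6 − 17·(-40))/329 = -712/329; β = (103·(-40) − 17·(-232))/329 = -176/329.
At s = 3: ĝ = (-712/329)·(3) + (-176/329)·(1) = -2312/329.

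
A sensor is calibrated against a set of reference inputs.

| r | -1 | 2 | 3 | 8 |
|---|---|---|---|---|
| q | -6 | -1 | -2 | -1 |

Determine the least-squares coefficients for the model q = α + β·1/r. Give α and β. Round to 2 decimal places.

α = -2.47, β = 3.35

The normal equations are: 4·α + (-1/24)·β = -10;  (-1/24)·α + (793/576)·β = 113/24.
Determinant 4·(793/576) − (-1/24)² = 1057/192.
α = ((-10)·(793/576) − (-1/24)·(113/24))/(1057/192) = -7817/3171; β = (4·(113/24) − (-1/24)·(-10))/(1057/192) = 3536/1057.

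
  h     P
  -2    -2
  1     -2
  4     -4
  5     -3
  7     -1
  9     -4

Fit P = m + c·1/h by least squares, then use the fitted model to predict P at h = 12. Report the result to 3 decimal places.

Normal-equation sums: Σ1 = 6, Σ1/h = 1517/1260, Σ1/h·1/h = 2199229/1587600.
Right-hand side: ΣP = -16, Σ1/h·P = -1004/315.
Normal equations: [[6, 1517/1260]; [1517/1260, 2199229/1587600]]·[m, c]ᵀ = [-16, -1004/315]ᵀ.
Eliminating c: (2199229/1587600)·(row 1) − (1517/1260)·(row 2) gives (2178817/317520)·m = (2199229/1587600)·(-16) − (1517/1260)·(-1004/315) = -606154/33075, so m = -29095392/10894085.
Then c = ((-1004/315) − (1517/1260)·(-29095392/10894085))/(2199229/1587600) = 44352/2178817.
At h = 12: P̂ = (-29095392/10894085)·(1) + (44352/2178817)·(1/12) = -29076912/10894085.

P̂ = -2.669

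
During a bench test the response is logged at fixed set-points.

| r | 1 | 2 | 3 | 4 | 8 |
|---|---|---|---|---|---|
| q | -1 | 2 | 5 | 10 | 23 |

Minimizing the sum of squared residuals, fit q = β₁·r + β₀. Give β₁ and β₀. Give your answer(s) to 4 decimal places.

Setting ∂/∂β₁ … = 0 gives: 94·β₁ + 18·β₀ = 242;  18·β₁ + 5·β₀ = 39.
Δ = 94·5 − 18² = 146.
β₁ = (242·5 − 18·39)/146 = 254/73; β₀ = (94·39 − 18·242)/146 = -345/73.

β₁ = 3.4795, β₀ = -4.7260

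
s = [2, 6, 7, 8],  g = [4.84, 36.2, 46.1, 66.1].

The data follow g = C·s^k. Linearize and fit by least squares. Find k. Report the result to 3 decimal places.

k = 1.849

Let Y = ln g. Fitting Y = k·ln s + ln C by least squares:
Sums: Σln s = 6.5103, Σ(ln s)² = 11.8015, Σln g = 13.1880, Σln s·ln g = 23.6935.
Normal system: [[11.8015, 6.5103]; [6.5103, 4]]·[k, ln C]ᵀ = [23.6935, 13.1880]ᵀ.
Slope k = (n·Σln s·ln g − Σln s·Σln g)/(n·Σ(ln s)² − (Σln s)²) = (4·23.6935 − 6.5103·13.1880)/4.8225 = 1.84901; ln C = (Σln g − k·Σln s)/n = 0.28761.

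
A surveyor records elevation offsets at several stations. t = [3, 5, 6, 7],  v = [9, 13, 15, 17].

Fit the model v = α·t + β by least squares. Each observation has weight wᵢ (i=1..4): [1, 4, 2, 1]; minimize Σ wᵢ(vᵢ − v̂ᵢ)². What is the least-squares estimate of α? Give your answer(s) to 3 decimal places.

α = 2.000

The normal system XᵀWX·[α, β]ᵀ = XᵀWv is [[230, 42]; [42, 8]]·[α, β]ᵀ = [586, 108]ᵀ.
Δ = 230·8 − 42² = 76.
α = (586·8 − 42·108)/76 = 2; β = (230·108 − 42·586)/76 = 3.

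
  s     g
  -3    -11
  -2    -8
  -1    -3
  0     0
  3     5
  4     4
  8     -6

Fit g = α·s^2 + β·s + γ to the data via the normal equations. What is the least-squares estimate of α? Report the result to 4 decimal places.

α = -0.4336

Sums needed: Σs^2·s^2 = 4531, Σs^2·s = 567, Σs^2 = 103, Σs·s = 103, Σs = 9, Σ1 = 7.
For Aᵀg: Σs^2·g = -409, Σs·g = 35, Σg = -19.
AᵀA·[α, β, γ]ᵀ = Aᵀg becomes [[4531, 567, 103]; [567, 103, 9]; [103, 9, 7]]·[α, β, γ]ᵀ = [-409, 35, -19]ᵀ.
Inverting the 3×3 Gram matrix, [α, β, γ]ᵀ = [-21968/50659, 137345/50659, 9154/50659]ᵀ.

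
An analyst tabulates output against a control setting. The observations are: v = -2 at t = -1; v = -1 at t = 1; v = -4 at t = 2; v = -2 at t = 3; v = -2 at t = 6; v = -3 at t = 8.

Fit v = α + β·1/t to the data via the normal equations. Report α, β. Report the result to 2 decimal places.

α = -2.35, β = 0.11

From the data, Σ1 = 6, Σ1/t = 9/8, Σ1/t·1/t = 1385/576.
Moment sums: Σv = -14, Σ1/t·v = -19/8.
Normal equations: [[6, 9/8]; [9/8, 1385/576]]·[α, β]ᵀ = [-14, -19/8]ᵀ.
Eliminating β: (1385/576)·(row 1) − (9/8)·(row 2) gives (2527/192)·α = (1385/576)·(-14) − (9/8)·(-19/8) = -17851/576, so α = -17851/7581.
Then β = ((-19/8) − (9/8)·(-17851/7581))/(1385/576) = 288/2527.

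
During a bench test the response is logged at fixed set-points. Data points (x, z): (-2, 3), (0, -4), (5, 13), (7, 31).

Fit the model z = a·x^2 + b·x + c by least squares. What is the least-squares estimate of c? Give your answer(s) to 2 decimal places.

c = -3.45

MᵀM·[a, b, c]ᵀ = Mᵀz reads: 3042·a + 460·b + 78·c = 1856;  460·a + 78·b + 10·c = 276;  78·a + 10·b + 4·c = 43.
(Σx^2·x^2 = 3042, Σx^2·x = 460, Σx^2 = 78, Σx·x = 78, Σx = 10, Σ1 = 4, Σx^2·z = 1856, Σx·z = 276, Σz = 43.)
Row-reducing yields a = 25/28, b = -1907/1484, c = -731/212.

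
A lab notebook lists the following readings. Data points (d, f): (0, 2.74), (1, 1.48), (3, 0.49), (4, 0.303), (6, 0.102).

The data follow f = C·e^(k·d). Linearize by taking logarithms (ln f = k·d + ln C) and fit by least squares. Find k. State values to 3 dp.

With ln fᵢ as the transformed response and dᵢ as the regressor:
AᵀA = [[62.0000, 14.0000]; [14.0000, 5]], rhs = [-20.2208, -2.7902]ᵀ  (here Σd = 14.0000, Σ(d)² = 62.0000, Σln f = -2.7902, Σd·ln f = -20.2208).
Solving (det = 114.0000): k = -0.54423, ln C = 0.96580.

k = -0.544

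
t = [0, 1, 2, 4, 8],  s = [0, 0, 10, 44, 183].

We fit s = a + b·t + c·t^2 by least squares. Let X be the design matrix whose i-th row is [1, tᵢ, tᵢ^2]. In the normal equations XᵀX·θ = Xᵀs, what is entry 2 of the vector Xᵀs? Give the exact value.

1660

Entry 2 ↔ basis t, so (Xᵀs)_{2} = Σᵢ (t)·sᵢ = (0)·(0) + (1)·(0) + (2)·(10) + (4)·(44) + (8)·(183) = 1660.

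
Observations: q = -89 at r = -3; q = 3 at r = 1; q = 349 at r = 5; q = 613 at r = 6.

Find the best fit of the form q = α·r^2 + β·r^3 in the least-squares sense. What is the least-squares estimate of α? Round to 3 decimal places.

α = -0.950

Forming AᵀA = [[2003, 10659]; [10659, 63011]] and Aᵀq = [29995, 178439]ᵀ gives AᵀA·[α, β]ᵀ = Aᵀq.
Eliminating β: 63011·(row 1) − 10659·(row 2) gives 12596752·α = 63011·29995 − 10659·178439 = -11966356, so α = -2991589/3149188.
Then β = (178439 − 10659·(-2991589/3149188))/63011 = 9424153/3149188.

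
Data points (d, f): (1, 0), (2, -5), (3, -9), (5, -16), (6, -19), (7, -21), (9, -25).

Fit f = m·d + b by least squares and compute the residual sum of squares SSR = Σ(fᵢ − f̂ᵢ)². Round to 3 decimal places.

SSR = 12.763

Forming XᵀX = [[205, 33]; [33, 7]] and Xᵀf = [-603, -95]ᵀ gives XᵀX·[m, b]ᵀ = Xᵀf.
Δ = 205·7 − 33² = 346.
m = ((-603)·7 − 33·(-95))/346 = -543/173; b = (205·(-95) − 33·(-603))/346 = 212/173.
Residuals: 331/173, 9/173, -140/173, -265/173, -241/173, -44/173, 350/173; SSR = 2208/173.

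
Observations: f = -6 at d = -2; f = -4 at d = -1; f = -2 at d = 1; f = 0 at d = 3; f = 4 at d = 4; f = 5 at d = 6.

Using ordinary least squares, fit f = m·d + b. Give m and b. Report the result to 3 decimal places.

Forming AᵀA = [[67, 11]; [11, 6]] and Aᵀf = [60, -3]ᵀ gives AᵀA·[m, b]ᵀ = Aᵀf.
det = 67·6 − 11² = 281.
m = (60·6 − 11·(-3))/281 = 393/281; b = (67·(-3) − 11·60)/281 = -861/281.

m = 1.399, b = -3.064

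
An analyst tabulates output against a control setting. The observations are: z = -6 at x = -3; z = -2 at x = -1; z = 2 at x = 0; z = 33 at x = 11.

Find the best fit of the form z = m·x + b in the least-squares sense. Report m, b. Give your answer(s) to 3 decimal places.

m = 2.827, b = 1.802

Forming MᵀM = [[131, 7]; [7, 4]] and Mᵀz = [383, 27]ᵀ gives MᵀM·[m, b]ᵀ = Mᵀz.
Eliminating b: 4·(row 1) − 7·(row 2) gives 475·m = 4·383 − 7·27 = 1343, so m = 1343/475.
Then b = (27 − 7·(1343/475))/4 = 856/475.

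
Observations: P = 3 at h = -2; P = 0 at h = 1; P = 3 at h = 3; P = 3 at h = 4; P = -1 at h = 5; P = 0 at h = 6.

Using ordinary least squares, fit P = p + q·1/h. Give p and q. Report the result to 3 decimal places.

p = 1.732, q = -1.651

Compute the Gram sums: Σ1 = 6, Σ1/h = 29/20, Σ1/h·1/h = 5369/3600.
Moment sums: ΣP = 8, Σ1/h·P = 1/20.
Eliminating q: (5369/3600)·(row 1) − (29/20)·(row 2) gives (1643/240)·p = (5369/3600)·8 − (29/20)·(1/20) = 42691/3600, so p = 42691/24645.
Then q = ((1/20) − (29/20)·(42691/24645))/(5369/3600) = -2712/1643.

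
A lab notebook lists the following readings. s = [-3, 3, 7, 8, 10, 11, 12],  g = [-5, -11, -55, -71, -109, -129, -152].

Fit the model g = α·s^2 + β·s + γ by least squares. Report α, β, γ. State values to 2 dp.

The normal system AᵀA·[α, β, γ]ᵀ = Aᵀg is [[52036, 4914, 496]; [4914, 496, 48]; [496, 48, 7]]·[α, β, γ]ᵀ = [-55780, -5304, -532]ᵀ.
Row-reducing yields α = -298756/308947, β = -357438/308947, γ = 140028/308947.

α = -0.97, β = -1.16, γ = 0.45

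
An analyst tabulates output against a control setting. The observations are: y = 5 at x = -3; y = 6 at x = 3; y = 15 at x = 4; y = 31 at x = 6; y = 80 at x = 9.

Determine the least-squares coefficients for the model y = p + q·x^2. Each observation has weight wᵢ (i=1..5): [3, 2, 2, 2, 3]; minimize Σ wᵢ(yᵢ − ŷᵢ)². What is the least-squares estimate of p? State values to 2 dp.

With design matrix M, MᵀWM = [[12, 392]; [392, 23192]] and MᵀWy = [359, 22395]ᵀ.
Δ = 12·23192 − 392² = 124640.
p = (359·23192 − 392·22395)/124640 = -28307/7790; q = (12·22395 − 392·359)/124640 = 32003/31160.

p = -3.63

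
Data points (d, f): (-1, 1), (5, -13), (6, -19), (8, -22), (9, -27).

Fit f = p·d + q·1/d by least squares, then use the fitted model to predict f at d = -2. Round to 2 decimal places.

f̂ = 4.88

Compute the Gram sums: Σd·d = 207, Σd·1/d = 5, Σ1/d·1/d = 142009/129600.
For Xᵀf: Σd·f = -599, Σ1/d·f = -751/60.
Eliminating q: (142009/129600)·(row 1) − 5·(row 2) gives (2906207/14400)·p = (142009/129600)·(-599) − 5·(-751/60) = -76952591/129600, so p = -76952591/26155863.
Then q = ((-751/60) − 5·(-76952591/26155863))/(142009/129600) = 5818320/2906207.
At d = -2: f̂ = (-76952591/26155863)·(-2) + (5818320/2906207)·(-1/2) = 127722742/26155863.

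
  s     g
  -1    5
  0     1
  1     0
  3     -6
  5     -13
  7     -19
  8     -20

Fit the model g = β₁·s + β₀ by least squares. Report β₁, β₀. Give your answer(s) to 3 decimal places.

β₁ = -2.862, β₀ = 1.975

The normal system AᵀA·[β₁, β₀]ᵀ = Aᵀg is [[149, 23]; [23, 7]]·[β₁, β₀]ᵀ = [-381, -52]ᵀ.
Determinant 149·7 − 23² = 514.
β₁ = ((-381)·7 − 23·(-52))/514 = -1471/514; β₀ = (149·(-52) − 23·(-381))/514 = 1015/514.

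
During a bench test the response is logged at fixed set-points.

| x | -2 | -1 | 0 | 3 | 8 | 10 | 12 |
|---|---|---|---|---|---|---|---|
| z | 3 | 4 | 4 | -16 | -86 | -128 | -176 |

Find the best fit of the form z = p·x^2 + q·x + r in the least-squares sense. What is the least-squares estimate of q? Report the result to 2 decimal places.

q = -3.03

Setting ∂/∂p … = 0 gives: 34930·p + 3258·q + 322·r = -43776;  3258·p + 322·q + 30·r = -4138;  322·p + 30·q + 7·r = -395.
(Σx^2·x^2 = 34930, Σx^2·x = 3258, Σx^2 = 322, Σx·x = 322, Σx = 30, Σ1 = 7, Σx^2·z = -43776, Σx·z = -4138, Σz = -395.)
Row-reducing yields p = -631669/637896, q = -91943/30376, r = 334021/159474.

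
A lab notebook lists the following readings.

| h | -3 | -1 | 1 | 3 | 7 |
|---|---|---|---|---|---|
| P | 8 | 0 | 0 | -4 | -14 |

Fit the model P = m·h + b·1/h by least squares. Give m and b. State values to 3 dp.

m = -2.085, b = 1.973

Entries of AᵀA: Σh·h = 69, Σh·1/h = 5, Σ1/h·1/h = 989/441.
For AᵀP: Σh·P = -134, Σ1/h·P = -6.
Normal equations: [[69, 5]; [5, 989/441]]·[m, b]ᵀ = [-134, -6]ᵀ.
Determinant 69·(989/441) − 5² = 19072/147.
m = ((-134)·(989/441) − 5·(-6))/(19072/147) = -932/447; b = (69·(-6) − 5·(-134))/(19072/147) = 294/149.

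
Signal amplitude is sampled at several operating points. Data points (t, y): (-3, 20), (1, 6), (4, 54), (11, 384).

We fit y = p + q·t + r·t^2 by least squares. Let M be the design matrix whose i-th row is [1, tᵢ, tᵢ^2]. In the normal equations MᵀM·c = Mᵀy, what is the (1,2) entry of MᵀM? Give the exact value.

Row 1 ↔ basis 1, column 2 ↔ basis t, so (MᵀM)_{1,2} = Σᵢ t = (1)·(-3) + (1)·(1) + (1)·(4) + (1)·(11) = 13.

13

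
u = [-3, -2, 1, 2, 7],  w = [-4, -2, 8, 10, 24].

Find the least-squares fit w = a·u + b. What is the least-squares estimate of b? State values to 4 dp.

b = 4.3613

The normal equations are: 67·a + 5·b = 212;  5·a + 5·b = 36.
Determinant 67·5 − 5² = 310.
a = (212·5 − 5·36)/310 = 88/31; b = (67·36 − 5·212)/310 = 676/155.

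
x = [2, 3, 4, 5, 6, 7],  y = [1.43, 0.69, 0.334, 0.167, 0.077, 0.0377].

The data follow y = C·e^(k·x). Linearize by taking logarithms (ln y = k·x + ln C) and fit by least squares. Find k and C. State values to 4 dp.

Linearized form: ln y = k·x + ln C. From the 6 transformed points,
Σx = 27.0000, Σ(x)² = 139.0000, Σln y = -8.7418, Σx·ln y = -52.0635.
Equations: 139.0000·k + 27.0000·ln C = -52.0635;  27.0000·k + 6·ln C = -8.7418.
Slope k = (n·Σx·ln y − Σx·Σln y)/(n·Σ(x)² − (Σx)²) = (6·-52.0635 − 27.0000·-8.7418)/105.0000 = -0.72716; ln C = (Σln y − k·Σx)/n = 1.81526, so C = exp(1.81526) = 6.14266.

k = -0.7272, C = 6.1427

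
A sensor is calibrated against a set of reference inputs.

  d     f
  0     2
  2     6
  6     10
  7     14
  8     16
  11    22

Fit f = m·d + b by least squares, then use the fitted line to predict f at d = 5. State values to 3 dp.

f̂ = 10.492

Sums needed: Σd·d = 274, Σd = 34, Σ1 = 6.
Moment sums: Σd·f = 540, Σf = 70.
XᵀX·[m, b]ᵀ = Xᵀf becomes [[274, 34]; [34, 6]]·[m, b]ᵀ = [540, 70]ᵀ.
det = 274·6 − 34² = 488.
m = (540·6 − 34·70)/488 = 215/122; b = (274·70 − 34·540)/488 = 205/122.
At d = 5: f̂ = (215/122)·(5) + (205/122)·(1) = 640/61.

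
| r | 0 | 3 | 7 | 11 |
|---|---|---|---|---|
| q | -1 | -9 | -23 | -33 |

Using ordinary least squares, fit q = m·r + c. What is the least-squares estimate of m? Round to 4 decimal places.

m = -2.9745

The normal system MᵀM·[m, c]ᵀ = Mᵀq is [[179, 21]; [21, 4]]·[m, c]ᵀ = [-551, -66]ᵀ.
Eliminating c: 4·(row 1) − 21·(row 2) gives 275·m = 4·(-551) − 21·(-66) = -818, so m = -818/275.
Then c = ((-66) − 21·(-818/275))/4 = -243/275.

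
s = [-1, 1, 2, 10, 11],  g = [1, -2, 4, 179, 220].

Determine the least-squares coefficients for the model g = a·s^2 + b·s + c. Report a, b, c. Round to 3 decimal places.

Normal-equation sums: Σs^2·s^2 = 24659, Σs^2·s = 2339, Σs^2 = 227, Σs·s = 227, Σs = 23, Σ1 = 5.
For Mᵀg: Σs^2·g = 44535, Σs·g = 4215, Σg = 402.
Normal equations: [[24659, 2339, 227]; [2339, 227, 23]; [227, 23, 5]]·[a, b, c]ᵀ = [44535, 4215, 402]ᵀ.
Inverting the 3×3 Gram matrix, [a, b, c]ᵀ = [17001/8764, -10553/8764, -667/313]ᵀ.

a = 1.940, b = -1.204, c = -2.131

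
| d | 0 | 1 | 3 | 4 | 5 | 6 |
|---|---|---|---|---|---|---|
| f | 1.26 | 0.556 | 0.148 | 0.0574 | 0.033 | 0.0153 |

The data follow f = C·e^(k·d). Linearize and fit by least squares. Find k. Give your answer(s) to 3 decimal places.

k = -0.731

Let Y = ln f. Fitting Y = k·d + ln C by least squares:
AᵀA = [[87.0000, 19.0000]; [19.0000, 6]], rhs = [-59.8851, -12.7153]ᵀ  (here Σd = 19.0000, Σ(d)² = 87.0000, Σln f = -12.7153, Σd·ln f = -59.8851).
Δ = 87.0000·6 − (19.0000)² = 161.0000; k = (-59.8851·6 − 19.0000·-12.7153)/161.0000 = -0.73118, ln C = (87.0000·-12.7153 − 19.0000·-59.8851)/161.0000 = 0.19620.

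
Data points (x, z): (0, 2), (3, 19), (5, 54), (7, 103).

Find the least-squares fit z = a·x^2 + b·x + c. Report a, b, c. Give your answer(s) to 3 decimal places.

a = 2.128, b = -0.394, c = 1.819

Normal-equation sums: Σx^2·x^2 = 3107, Σx^2·x = 495, Σx^2 = 83, Σx·x = 83, Σx = 15, Σ1 = 4.
Moment sums: Σx^2·z = 6568, Σx·z = 1048, Σz = 178.
MᵀM·[a, b, c]ᵀ = Mᵀz becomes [[3107, 495, 83]; [495, 83, 15]; [83, 15, 4]]·[a, b, c]ᵀ = [6568, 1048, 178]ᵀ.
Inverting the 3×3 Gram matrix, [a, b, c]ᵀ = [3488/1639, -646/1639, 2982/1639]ᵀ.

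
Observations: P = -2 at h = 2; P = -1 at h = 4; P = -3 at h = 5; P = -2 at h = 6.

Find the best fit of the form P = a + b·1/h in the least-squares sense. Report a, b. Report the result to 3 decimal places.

Setting ∂/∂a … = 0 gives: 4·a + (67/60)·b = -8;  (67/60)·a + (1369/3600)·b = -131/60.
(Σ1 = 4, Σ1/h = 67/60, Σ1/h·1/h = 1369/3600, ΣP = -8, Σ1/h·P = -131/60.)
Eliminating b: (1369/3600)·(row 1) − (67/60)·(row 2) gives (329/1200)·a = (1369/3600)·(-8) − (67/60)·(-131/60) = -29/48, so a = -725/329.
Then b = ((-131/60) − (67/60)·(-725/329))/(1369/3600) = 240/329.

a = -2.204, b = 0.729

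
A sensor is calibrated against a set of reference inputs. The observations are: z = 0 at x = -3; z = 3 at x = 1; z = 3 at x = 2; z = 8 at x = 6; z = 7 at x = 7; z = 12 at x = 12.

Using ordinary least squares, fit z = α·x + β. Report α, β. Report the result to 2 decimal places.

Forming AᵀA = [[243, 25]; [25, 6]] and Aᵀz = [250, 33]ᵀ gives AᵀA·[α, β]ᵀ = Aᵀz.
Δ = 243·6 − 25² = 833.
α = (250·6 − 25·33)/833 = 675/833; β = (243·33 − 25·250)/833 = 1769/833.

α = 0.81, β = 2.12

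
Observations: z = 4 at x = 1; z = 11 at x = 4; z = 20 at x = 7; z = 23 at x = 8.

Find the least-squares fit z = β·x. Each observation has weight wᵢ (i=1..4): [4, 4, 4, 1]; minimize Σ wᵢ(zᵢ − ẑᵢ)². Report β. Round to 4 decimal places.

The normal equations are: 328·β = 936.
β = 936/328 = 2.85366.

β = 2.8537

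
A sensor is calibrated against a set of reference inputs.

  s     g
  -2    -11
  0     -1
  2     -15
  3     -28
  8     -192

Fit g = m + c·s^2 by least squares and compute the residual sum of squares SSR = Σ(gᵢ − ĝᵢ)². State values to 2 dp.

SSR = 8.01

Forming XᵀX = [[5, 81]; [81, 4209]] and Xᵀg = [-247, -12644]ᵀ gives XᵀX·[m, c]ᵀ = Xᵀg.
Determinant 5·4209 − 81² = 14484.
m = ((-247)·4209 − 81·(-12644))/14484 = -5153/4828; c = (5·(-12644) − 81·(-247))/14484 = -43213/14484.
Residuals: 28987/14484, 325/4828, -28949/14484, -98/1207, 163/14484; SSR = 116035/14484.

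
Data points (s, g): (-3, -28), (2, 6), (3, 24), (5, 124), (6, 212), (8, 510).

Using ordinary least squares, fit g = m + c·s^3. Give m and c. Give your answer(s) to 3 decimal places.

m = -2.012, c = 0.999

Normal-equation sums: Σ1 = 6, Σs^3 = 861, Σs^3·s^3 = 325947.
Right-hand side: Σg = 848, Σs^3·g = 323864.
So XᵀX·[m, c]ᵀ = Xᵀg: [[6, 861]; [861, 325947]]·[m, c]ᵀ = [848, 323864]ᵀ.
det = 6·325947 − 861² = 1214361.
m = (848·325947 − 861·323864)/1214361 = -814616/404787; c = (6·323864 − 861·848)/1214361 = 134784/134929.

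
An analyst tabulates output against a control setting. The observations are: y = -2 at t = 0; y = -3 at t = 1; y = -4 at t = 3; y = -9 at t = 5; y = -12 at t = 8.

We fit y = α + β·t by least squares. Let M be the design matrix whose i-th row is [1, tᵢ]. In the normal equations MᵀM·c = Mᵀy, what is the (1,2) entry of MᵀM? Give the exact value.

17

Row 1 ↔ basis 1, column 2 ↔ basis t, so (MᵀM)_{1,2} = Σᵢ t = (1)·(0) + (1)·(1) + (1)·(3) + (1)·(5) + (1)·(8) = 17.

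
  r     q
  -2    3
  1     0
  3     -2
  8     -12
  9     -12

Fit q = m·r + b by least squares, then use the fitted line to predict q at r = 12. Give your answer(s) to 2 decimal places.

q̂ = -16.75

Compute the Gram sums: Σr·r = 159, Σr = 19, Σ1 = 5.
Right-hand side: Σr·q = -216, Σq = -23.
Normal equations: [[159, 19]; [19, 5]]·[m, b]ᵀ = [-216, -23]ᵀ.
Eliminating b: 5·(row 1) − 19·(row 2) gives 434·m = 5·(-216) − 19·(-23) = -643, so m = -643/434.
Then b = ((-23) − 19·(-643/434))/5 = 447/434.
At r = 12: q̂ = (-643/434)·(12) + (447/434)·(1) = -7269/434.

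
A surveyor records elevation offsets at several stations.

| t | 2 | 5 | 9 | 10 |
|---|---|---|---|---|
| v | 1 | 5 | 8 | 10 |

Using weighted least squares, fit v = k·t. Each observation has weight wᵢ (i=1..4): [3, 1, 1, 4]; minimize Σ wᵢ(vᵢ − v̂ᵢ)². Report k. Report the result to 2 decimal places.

k = 0.97

Normal-equation sums: Σwᵢ·t·t = 518.
And Σwᵢ·t·v = 503.
AᵀWA·[k]ᵀ = AᵀWv becomes [[518]]·[k]ᵀ = [503]ᵀ.
Hence k = 503 / 518 ≈ 0.971042.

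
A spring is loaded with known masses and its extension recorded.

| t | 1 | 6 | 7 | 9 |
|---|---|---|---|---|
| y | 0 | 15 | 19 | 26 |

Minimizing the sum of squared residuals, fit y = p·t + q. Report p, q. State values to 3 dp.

From the data, Σt·t = 167, Σt = 23, Σ1 = 4.
Moment sums: Σt·y = 457, Σy = 60.
So MᵀM·[p, q]ᵀ = Mᵀy: [[167, 23]; [23, 4]]·[p, q]ᵀ = [457, 60]ᵀ.
Δ = 167·4 − 23² = 139.
p = (457·4 − 23·60)/139 = 448/139; q = (167·60 − 23·457)/139 = -491/139.

p = 3.223, q = -3.532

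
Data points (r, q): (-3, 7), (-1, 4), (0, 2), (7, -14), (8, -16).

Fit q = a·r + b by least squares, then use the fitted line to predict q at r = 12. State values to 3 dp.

q̂ = -24.587

From the data, Σr·r = 123, Σr = 11, Σ1 = 5.
And Σr·q = -251, Σq = -17.
Eliminating b: 5·(row 1) − 11·(row 2) gives 494·a = 5·(-251) − 11·(-17) = -1068, so a = -534/247.
Then b = ((-17) − 11·(-534/247))/5 = 335/247.
At r = 12: q̂ = (-534/247)·(12) + (335/247)·(1) = -6073/247.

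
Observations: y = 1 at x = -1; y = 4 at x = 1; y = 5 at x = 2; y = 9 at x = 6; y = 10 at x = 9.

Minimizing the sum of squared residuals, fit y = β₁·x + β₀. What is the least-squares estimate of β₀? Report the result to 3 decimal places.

The normal system AᵀA·[β₁, β₀]ᵀ = Aᵀy is [[123, 17]; [17, 5]]·[β₁, β₀]ᵀ = [157, 29]ᵀ.
Determinant 123·5 − 17² = 326.
β₁ = (157·5 − 17·29)/326 = 146/163; β₀ = (123·29 − 17·157)/326 = 449/163.

β₀ = 2.755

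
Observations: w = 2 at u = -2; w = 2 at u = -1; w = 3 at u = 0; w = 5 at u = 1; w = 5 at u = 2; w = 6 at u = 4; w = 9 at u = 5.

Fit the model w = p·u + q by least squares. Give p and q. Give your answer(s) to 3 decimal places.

Entries of MᵀM: Σu·u = 51, Σu = 9, Σ1 = 7.
And Σu·w = 78, Σw = 32.
So MᵀM·[p, q]ᵀ = Mᵀw: [[51, 9]; [9, 7]]·[p, q]ᵀ = [78, 32]ᵀ.
Eliminating q: 7·(row 1) − 9·(row 2) gives 276·p = 7·78 − 9·32 = 258, so p = 43/46.
Then q = (32 − 9·(43/46))/7 = 155/46.

p = 0.935, q = 3.370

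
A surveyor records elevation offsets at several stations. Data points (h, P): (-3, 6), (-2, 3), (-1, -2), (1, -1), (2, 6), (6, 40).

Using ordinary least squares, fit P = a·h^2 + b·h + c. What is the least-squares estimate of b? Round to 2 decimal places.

b = 0.64

Sums needed: Σh^2·h^2 = 1411, Σh^2·h = 189, Σh^2 = 55, Σh·h = 55, Σh = 3, Σ1 = 6.
For XᵀP: Σh^2·P = 1527, Σh·P = 229, ΣP = 52.
Inverting the 3×3 Gram matrix, [a, b, c]ᵀ = [2809/2692, 1735/2692, -1643/1346]ᵀ.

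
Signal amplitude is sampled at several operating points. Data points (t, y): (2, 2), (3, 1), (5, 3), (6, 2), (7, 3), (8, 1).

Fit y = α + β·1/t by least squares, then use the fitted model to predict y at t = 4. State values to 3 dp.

ŷ = 1.994

Sums needed: Σ1 = 6, Σ1/t = 411/280, Σ1/t·1/t = 328049/705600.
Moment sums: Σy = 12, Σ1/t·y = 2369/840.
Normal equations: [[6, 411/280]; [411/280, 328049/705600]]·[α, β]ᵀ = [12, 2369/840]ᵀ.
Determinant 6·(328049/705600) − (411/280)² = 29867/47040.
α = (12·(328049/705600) − (411/280)·(2369/840))/(29867/47040) = 338537/149335; β = (6·(2369/840) − (411/280)·12)/(29867/47040) = -32592/29867.
At t = 4: ŷ = (338537/149335)·(1) + (-32592/29867)·(1/4) = 297797/149335.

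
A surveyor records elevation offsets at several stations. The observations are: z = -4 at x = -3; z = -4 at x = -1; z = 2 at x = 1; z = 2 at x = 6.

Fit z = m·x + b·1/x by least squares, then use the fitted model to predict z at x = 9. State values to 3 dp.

ẑ = 3.883

From the data, Σx·x = 47, Σx·1/x = 4, Σ1/x·1/x = 77/36.
Right-hand side: Σx·z = 30, Σ1/x·z = 23/3.
So AᵀA·[m, b]ᵀ = Aᵀz: [[47, 4]; [4, 77/36]]·[m, b]ᵀ = [30, 23/3]ᵀ.
Eliminating b: (77/36)·(row 1) − 4·(row 2) gives (3043/36)·m = (77/36)·30 − 4·(23/3) = 67/2, so m = 1206/3043.
Then b = ((23/3) − 4·(1206/3043))/(77/36) = 8652/3043.
At x = 9: ẑ = (1206/3043)·(9) + (8652/3043)·(1/9) = 35446/9129.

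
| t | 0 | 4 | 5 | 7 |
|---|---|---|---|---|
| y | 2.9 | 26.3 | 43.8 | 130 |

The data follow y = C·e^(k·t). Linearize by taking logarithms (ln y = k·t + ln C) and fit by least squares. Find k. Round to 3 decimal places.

Linearized form: ln y = k·t + ln C. From the 4 transformed points,
Σt = 16.0000, Σ(t)² = 90.0000, Σln y = 12.9814, Σt·ln y = 66.0492.
Equations: 90.0000·k + 16.0000·ln C = 66.0492;  16.0000·k + 4·ln C = 12.9814.
Slope k = (n·Σt·ln y − Σt·Σln y)/(n·Σ(t)² − (Σt)²) = (4·66.0492 − 16.0000·12.9814)/104.0000 = 0.54321; ln C = (Σln y − k·Σt)/n = 1.07253.

k = 0.543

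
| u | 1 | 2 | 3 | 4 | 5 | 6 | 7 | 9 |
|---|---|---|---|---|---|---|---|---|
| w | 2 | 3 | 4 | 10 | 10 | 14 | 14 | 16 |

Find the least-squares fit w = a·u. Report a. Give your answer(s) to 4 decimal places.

Sums needed: Σu·u = 221.
And Σu·w = 436.
a = 436/221 = 1.97285.

a = 1.9729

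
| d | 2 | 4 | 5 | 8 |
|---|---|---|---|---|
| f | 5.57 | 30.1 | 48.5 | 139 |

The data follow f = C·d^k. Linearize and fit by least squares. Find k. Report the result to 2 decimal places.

Linearized form: ln f = k·ln d + ln C. From the 4 transformed points,
AᵀA = [[9.3166, 5.7683]; [5.7683, 4]], rhs = [22.4182, 13.9380]ᵀ  (here Σln d = 5.7683, Σ(ln d)² = 9.3166, Σln f = 13.9380, Σln d·ln f = 22.4182).
Δ = 9.3166·4 − (5.7683)² = 3.9930; k = (22.4182·4 − 5.7683·13.9380)/3.9930 = 2.32258, ln C = (9.3166·13.9380 − 5.7683·22.4182)/3.9930 = 0.13515.

k = 2.32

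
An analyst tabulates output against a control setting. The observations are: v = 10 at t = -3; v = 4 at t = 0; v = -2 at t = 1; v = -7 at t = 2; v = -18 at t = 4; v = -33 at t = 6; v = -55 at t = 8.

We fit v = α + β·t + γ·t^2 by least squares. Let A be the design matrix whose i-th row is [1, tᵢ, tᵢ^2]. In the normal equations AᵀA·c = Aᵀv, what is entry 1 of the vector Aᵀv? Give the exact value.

-101

Entry 1 ↔ basis 1, so (Aᵀv)_{1} = Σᵢ vᵢ = (1)·(10) + (1)·(4) + (1)·(-2) + (1)·(-7) + (1)·(-18) + (1)·(-33) + (1)·(-55) = -101.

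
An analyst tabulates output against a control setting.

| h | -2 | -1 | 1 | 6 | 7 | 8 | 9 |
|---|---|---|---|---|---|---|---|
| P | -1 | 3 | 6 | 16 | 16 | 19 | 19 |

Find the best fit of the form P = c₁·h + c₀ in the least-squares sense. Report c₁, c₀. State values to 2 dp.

c₁ = 1.81, c₀ = 3.92

The normal system MᵀM·[c₁, c₀]ᵀ = MᵀP is [[236, 28]; [28, 7]]·[c₁, c₀]ᵀ = [536, 78]ᵀ.
Δ = 236·7 − 28² = 868.
c₁ = (536·7 − 28·78)/868 = 56/31; c₀ = (236·78 − 28·536)/868 = 850/217.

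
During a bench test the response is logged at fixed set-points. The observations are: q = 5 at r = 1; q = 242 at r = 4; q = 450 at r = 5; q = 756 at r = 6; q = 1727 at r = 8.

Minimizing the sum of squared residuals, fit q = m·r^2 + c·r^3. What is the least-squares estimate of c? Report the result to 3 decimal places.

Compute the Gram sums: Σr^2·r^2 = 6274, Σr^2·r^3 = 44694, Σr^3·r^3 = 328522.
For Aᵀq: Σr^2·q = 152871, Σr^3·q = 1119263.
So AᵀA·[m, c]ᵀ = Aᵀq: [[6274, 44694]; [44694, 328522]]·[m, c]ᵀ = [152871, 1119263]ᵀ.
Eliminating c: 328522·(row 1) − 44694·(row 2) gives 63593392·m = 328522·152871 − 44694·1119263 = 197146140, so m = 49286535/15898348.
Then c = (1119263 − 44694·(49286535/15898348))/328522 = 47459897/15898348.

c = 2.985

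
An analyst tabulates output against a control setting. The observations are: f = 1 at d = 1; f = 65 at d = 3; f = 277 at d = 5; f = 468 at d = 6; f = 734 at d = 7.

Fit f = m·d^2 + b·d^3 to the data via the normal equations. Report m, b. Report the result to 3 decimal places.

m = 1.295, b = 1.954

Sums needed: Σd^2·d^2 = 4404, Σd^2·d^3 = 27952, Σd^3·d^3 = 180660.
And Σd^2·f = 60325, Σd^3·f = 389231.
So MᵀM·[m, b]ᵀ = Mᵀf: [[4404, 27952]; [27952, 180660]]·[m, b]ᵀ = [60325, 389231]ᵀ.
det = 4404·180660 − 27952² = 14312336.
m = (60325·180660 − 27952·389231)/14312336 = 4632397/3578084; b = (4404·389231 − 27952·60325)/14312336 = 6992231/3578084.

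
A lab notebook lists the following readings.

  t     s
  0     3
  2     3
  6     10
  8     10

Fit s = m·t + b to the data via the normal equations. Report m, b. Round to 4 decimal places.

m = 1.0500, b = 2.3000

The normal system AᵀA·[m, b]ᵀ = Aᵀs is [[104, 16]; [16, 4]]·[m, b]ᵀ = [146, 26]ᵀ.
det = 104·4 − 16² = 160.
m = (146·4 − 16·26)/160 = 21/20; b = (104·26 − 16·146)/160 = 23/10.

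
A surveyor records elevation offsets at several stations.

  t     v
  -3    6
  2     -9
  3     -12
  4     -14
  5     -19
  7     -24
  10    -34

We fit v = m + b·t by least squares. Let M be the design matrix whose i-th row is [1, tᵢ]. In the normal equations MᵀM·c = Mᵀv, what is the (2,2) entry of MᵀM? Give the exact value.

Row 2 ↔ basis t, column 2 ↔ basis t, so (MᵀM)_{2,2} = Σᵢ (t)·(t) = (-3)·(-3) + (2)·(2) + (3)·(3) + (4)·(4) + (5)·(5) + (7)·(7) + (10)·(10) = 212.

212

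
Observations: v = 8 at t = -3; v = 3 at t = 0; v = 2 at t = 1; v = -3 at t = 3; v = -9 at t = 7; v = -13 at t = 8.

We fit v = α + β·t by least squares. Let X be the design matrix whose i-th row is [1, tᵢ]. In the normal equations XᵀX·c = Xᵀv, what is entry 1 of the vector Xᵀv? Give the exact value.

-12

Entry 1 ↔ basis 1, so (Xᵀv)_{1} = Σᵢ vᵢ = (1)·(8) + (1)·(3) + (1)·(2) + (1)·(-3) + (1)·(-9) + (1)·(-13) = -12.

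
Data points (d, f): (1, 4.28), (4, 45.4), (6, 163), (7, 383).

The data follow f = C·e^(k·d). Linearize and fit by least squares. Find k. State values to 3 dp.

k = 0.739

With ln fᵢ as the transformed response and dᵢ as the regressor:
Σd = 18.0000, Σ(d)² = 102.0000, Σln f = 16.3113, Σd·ln f = 88.9147.
Equations: 102.0000·k + 18.0000·ln C = 88.9147;  18.0000·k + 4·ln C = 16.3113.
Δ = 102.0000·4 − (18.0000)² = 84.0000; k = (88.9147·4 − 18.0000·16.3113)/84.0000 = 0.73877, ln C = (102.0000·16.3113 − 18.0000·88.9147)/84.0000 = 0.75336.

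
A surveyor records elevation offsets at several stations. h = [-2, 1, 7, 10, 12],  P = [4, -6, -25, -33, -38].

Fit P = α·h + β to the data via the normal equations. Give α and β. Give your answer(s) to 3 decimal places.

Compute the Gram sums: Σh·h = 298, Σh = 28, Σ1 = 5.
Right-hand side: Σh·P = -975, ΣP = -98.
MᵀM·[α, β]ᵀ = MᵀP becomes [[298, 28]; [28, 5]]·[α, β]ᵀ = [-975, -98]ᵀ.
Δ = 298·5 − 28² = 706.
α = ((-975)·5 − 28·(-98))/706 = -2131/706; β = (298·(-98) − 28·(-975))/706 = -952/353.

α = -3.018, β = -2.697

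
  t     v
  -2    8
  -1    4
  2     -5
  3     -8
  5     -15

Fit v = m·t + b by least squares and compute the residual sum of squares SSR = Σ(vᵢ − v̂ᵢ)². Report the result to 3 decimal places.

Entries of AᵀA: Σt·t = 43, Σt = 7, Σ1 = 5.
For Aᵀv: Σt·v = -129, Σv = -16.
Δ = 43·5 − 7² = 166.
m = ((-129)·5 − 7·(-16))/166 = -533/166; b = (43·(-16) − 7·(-129))/166 = 215/166.
Residuals: 47/166, -42/83, 21/166, 28/83, -20/83; SSR = 87/166.

SSR = 0.524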